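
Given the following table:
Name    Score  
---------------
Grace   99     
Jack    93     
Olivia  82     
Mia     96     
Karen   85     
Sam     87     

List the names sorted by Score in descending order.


Sorting by Score (descending):
  Grace: 99
  Mia: 96
  Jack: 93
  Sam: 87
  Karen: 85
  Olivia: 82


ANSWER: Grace, Mia, Jack, Sam, Karen, Olivia


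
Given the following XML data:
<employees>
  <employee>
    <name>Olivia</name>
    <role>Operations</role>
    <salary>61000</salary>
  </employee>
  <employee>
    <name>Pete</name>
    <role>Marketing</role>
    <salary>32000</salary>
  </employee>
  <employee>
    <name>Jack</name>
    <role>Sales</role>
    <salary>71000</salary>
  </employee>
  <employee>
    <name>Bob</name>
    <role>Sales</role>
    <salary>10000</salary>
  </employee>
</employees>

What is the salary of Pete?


Searching for <employee> with <name>Pete</name>
Found at position 2
<salary>32000</salary>

ANSWER: 32000


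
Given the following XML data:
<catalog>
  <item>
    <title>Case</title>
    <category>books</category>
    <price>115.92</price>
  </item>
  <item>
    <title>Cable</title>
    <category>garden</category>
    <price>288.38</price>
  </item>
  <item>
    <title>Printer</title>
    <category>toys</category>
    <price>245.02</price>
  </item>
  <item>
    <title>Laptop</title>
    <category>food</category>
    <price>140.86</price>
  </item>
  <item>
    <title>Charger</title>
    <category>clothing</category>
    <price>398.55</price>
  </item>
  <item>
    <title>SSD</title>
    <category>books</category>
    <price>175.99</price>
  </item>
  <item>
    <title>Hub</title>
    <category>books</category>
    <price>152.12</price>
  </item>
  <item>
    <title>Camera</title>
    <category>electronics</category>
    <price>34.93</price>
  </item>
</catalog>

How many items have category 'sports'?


Scanning <item> elements for <category>sports</category>:
Count: 0

ANSWER: 0


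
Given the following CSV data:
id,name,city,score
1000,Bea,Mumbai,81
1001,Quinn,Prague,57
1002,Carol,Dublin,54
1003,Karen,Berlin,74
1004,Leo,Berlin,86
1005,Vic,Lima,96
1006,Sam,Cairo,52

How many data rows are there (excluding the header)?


Counting rows (excluding header):
Header: id,name,city,score
Data rows: 7

ANSWER: 7


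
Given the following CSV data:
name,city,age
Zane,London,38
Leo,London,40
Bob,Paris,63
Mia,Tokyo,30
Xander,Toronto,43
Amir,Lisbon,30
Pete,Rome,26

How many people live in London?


Scanning city column for 'London':
  Row 1: Zane -> MATCH
  Row 2: Leo -> MATCH
Total matches: 2

ANSWER: 2


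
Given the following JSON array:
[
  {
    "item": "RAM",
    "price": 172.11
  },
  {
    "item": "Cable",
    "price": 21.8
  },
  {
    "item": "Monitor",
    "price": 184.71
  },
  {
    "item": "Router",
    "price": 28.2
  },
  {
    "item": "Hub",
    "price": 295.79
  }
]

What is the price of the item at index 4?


Array index 4 -> Hub
price = 295.79

ANSWER: 295.79


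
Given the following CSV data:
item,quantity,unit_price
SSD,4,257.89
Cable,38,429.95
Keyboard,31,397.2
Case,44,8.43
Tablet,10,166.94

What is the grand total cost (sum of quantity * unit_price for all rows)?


Computing row totals:
  SSD: 4 * 257.89 = 1031.56
  Cable: 38 * 429.95 = 16338.1
  Keyboard: 31 * 397.2 = 12313.2
  Case: 44 * 8.43 = 370.92
  Tablet: 10 * 166.94 = 1669.4
Grand total = 1031.56 + 16338.1 + 12313.2 + 370.92 + 1669.4 = 31723.18

ANSWER: 31723.18


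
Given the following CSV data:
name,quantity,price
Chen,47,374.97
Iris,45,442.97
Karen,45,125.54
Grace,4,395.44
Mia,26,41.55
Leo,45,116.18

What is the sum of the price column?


Values in 'price' column:
  Row 1: 374.97
  Row 2: 442.97
  Row 3: 125.54
  Row 4: 395.44
  Row 5: 41.55
  Row 6: 116.18
Sum = 374.97 + 442.97 + 125.54 + 395.44 + 41.55 + 116.18 = 1496.65

ANSWER: 1496.65


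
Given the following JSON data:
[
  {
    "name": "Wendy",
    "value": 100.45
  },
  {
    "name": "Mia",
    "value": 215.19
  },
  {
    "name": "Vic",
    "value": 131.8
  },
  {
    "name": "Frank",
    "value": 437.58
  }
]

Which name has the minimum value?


Comparing values:
  Wendy: 100.45
  Mia: 215.19
  Vic: 131.8
  Frank: 437.58
Minimum: Wendy (100.45)

ANSWER: Wendy


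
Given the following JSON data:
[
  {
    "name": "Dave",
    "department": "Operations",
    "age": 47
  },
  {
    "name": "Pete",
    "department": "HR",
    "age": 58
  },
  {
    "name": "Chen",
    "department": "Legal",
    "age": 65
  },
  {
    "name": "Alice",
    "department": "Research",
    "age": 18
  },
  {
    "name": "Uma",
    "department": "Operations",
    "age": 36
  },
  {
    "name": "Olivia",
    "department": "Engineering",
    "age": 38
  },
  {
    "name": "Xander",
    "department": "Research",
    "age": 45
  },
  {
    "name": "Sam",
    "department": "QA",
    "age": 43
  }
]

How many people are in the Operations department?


Scanning records for department = Operations
  Record 0: Dave
  Record 4: Uma
Count: 2

ANSWER: 2


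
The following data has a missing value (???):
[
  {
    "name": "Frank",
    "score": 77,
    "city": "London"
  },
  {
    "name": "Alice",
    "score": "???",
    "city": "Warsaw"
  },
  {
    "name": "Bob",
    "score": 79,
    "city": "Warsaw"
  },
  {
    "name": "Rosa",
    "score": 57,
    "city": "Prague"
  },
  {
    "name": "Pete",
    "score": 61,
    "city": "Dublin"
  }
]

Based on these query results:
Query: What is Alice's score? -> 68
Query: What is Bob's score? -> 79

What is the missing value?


The missing value is Alice's score
From query: Alice's score = 68

ANSWER: 68


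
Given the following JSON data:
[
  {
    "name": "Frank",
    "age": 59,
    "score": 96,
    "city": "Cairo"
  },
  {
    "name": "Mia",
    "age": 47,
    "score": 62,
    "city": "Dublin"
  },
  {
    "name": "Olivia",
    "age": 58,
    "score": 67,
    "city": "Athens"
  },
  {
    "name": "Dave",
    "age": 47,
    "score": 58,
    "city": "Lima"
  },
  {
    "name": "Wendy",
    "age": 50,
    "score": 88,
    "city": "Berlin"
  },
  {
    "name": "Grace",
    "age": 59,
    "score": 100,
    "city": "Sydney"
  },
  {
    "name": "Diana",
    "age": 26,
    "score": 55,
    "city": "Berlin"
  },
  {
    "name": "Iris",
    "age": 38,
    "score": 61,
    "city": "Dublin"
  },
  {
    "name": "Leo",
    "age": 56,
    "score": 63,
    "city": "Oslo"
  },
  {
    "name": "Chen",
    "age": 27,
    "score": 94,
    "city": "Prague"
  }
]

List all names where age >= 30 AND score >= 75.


Checking both conditions:
  Frank (age=59, score=96) -> YES
  Mia (age=47, score=62) -> no
  Olivia (age=58, score=67) -> no
  Dave (age=47, score=58) -> no
  Wendy (age=50, score=88) -> YES
  Grace (age=59, score=100) -> YES
  Diana (age=26, score=55) -> no
  Iris (age=38, score=61) -> no
  Leo (age=56, score=63) -> no
  Chen (age=27, score=94) -> no


ANSWER: Frank, Wendy, Grace


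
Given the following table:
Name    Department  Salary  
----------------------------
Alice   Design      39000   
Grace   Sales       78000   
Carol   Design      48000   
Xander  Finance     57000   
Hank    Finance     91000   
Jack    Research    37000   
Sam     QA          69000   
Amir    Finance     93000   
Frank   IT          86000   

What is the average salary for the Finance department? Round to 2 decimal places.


Finance department members:
  Xander: 57000
  Hank: 91000
  Amir: 93000
Sum = 241000
Count = 3
Average = 241000 / 3 = 80333.33

ANSWER: 80333.33


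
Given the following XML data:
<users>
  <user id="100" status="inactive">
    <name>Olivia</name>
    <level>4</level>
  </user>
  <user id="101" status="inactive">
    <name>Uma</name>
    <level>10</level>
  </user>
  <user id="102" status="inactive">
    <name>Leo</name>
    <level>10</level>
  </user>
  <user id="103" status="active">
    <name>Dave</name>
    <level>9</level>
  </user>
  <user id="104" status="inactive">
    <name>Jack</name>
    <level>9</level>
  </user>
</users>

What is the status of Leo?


Finding user with name = Leo
user id="102" status="inactive"

ANSWER: inactive


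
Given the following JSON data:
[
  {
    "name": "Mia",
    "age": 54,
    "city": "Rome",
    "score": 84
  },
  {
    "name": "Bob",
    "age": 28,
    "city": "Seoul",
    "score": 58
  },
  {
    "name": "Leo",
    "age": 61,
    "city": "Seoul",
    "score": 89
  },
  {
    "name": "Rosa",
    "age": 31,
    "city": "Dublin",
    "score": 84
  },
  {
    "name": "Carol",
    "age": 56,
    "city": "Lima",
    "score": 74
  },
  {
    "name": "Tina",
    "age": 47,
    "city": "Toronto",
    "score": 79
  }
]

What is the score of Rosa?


Looking up record where name = Rosa
Record index: 3
Field 'score' = 84

ANSWER: 84


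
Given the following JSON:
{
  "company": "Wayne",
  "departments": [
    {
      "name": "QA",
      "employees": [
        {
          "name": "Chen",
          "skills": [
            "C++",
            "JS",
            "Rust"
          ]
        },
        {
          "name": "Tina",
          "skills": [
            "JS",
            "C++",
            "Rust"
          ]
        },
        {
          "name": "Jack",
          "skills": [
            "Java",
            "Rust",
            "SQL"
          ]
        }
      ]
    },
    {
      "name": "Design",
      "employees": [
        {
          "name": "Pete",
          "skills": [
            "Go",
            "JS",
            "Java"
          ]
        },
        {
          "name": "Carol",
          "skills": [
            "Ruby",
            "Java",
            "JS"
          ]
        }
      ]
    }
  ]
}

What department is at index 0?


Path: departments[0].name
Value: QA

ANSWER: QA


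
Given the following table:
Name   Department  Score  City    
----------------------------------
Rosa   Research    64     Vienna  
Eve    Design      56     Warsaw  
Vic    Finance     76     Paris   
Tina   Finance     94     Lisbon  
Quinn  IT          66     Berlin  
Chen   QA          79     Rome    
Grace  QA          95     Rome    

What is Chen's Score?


Row 6: Chen
Score = 79

ANSWER: 79


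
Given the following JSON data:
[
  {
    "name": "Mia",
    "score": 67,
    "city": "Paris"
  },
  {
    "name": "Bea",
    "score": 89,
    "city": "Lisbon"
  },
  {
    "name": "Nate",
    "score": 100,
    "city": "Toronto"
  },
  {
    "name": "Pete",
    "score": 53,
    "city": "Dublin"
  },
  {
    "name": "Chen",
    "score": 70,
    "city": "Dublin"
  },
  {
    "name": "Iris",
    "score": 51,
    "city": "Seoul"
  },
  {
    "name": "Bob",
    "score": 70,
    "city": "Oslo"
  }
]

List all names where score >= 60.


Filtering records where score >= 60:
  Mia (score=67) -> YES
  Bea (score=89) -> YES
  Nate (score=100) -> YES
  Pete (score=53) -> no
  Chen (score=70) -> YES
  Iris (score=51) -> no
  Bob (score=70) -> YES


ANSWER: Mia, Bea, Nate, Chen, Bob


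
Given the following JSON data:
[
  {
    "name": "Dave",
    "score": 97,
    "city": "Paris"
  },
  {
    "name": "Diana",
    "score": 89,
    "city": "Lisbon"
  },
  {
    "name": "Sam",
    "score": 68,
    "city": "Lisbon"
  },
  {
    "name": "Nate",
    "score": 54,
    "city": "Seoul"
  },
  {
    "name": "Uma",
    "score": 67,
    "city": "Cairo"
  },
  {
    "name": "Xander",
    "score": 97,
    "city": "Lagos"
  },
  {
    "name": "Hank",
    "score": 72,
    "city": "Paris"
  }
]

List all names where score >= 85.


Filtering records where score >= 85:
  Dave (score=97) -> YES
  Diana (score=89) -> YES
  Sam (score=68) -> no
  Nate (score=54) -> no
  Uma (score=67) -> no
  Xander (score=97) -> YES
  Hank (score=72) -> no


ANSWER: Dave, Diana, Xander


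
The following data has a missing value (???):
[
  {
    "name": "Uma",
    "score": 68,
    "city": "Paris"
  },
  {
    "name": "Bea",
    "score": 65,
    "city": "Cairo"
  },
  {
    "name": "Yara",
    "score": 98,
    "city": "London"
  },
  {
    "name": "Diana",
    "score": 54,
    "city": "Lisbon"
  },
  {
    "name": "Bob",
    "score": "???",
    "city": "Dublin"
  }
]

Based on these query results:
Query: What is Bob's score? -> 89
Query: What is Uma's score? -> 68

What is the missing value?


The missing value is Bob's score
From query: Bob's score = 89

ANSWER: 89


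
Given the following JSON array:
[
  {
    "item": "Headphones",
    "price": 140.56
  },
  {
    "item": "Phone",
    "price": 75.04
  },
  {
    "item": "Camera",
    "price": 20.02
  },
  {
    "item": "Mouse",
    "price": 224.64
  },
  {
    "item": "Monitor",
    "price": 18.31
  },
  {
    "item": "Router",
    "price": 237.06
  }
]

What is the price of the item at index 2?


Array index 2 -> Camera
price = 20.02

ANSWER: 20.02


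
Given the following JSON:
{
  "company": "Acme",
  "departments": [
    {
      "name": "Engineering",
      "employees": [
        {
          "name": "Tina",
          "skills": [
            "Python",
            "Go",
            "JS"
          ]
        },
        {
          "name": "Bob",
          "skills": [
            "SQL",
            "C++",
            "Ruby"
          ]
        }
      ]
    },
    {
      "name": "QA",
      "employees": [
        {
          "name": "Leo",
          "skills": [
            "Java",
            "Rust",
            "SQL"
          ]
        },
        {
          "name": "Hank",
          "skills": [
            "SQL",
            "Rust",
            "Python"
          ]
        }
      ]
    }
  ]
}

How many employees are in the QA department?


Path: departments[1].employees
Count: 2

ANSWER: 2


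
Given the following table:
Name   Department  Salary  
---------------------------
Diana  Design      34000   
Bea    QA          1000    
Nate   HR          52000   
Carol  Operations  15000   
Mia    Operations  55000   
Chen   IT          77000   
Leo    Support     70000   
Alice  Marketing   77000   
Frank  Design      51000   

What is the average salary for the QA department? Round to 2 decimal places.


QA department members:
  Bea: 1000
Sum = 1000
Count = 1
Average = 1000 / 1 = 1000.00

ANSWER: 1000.00


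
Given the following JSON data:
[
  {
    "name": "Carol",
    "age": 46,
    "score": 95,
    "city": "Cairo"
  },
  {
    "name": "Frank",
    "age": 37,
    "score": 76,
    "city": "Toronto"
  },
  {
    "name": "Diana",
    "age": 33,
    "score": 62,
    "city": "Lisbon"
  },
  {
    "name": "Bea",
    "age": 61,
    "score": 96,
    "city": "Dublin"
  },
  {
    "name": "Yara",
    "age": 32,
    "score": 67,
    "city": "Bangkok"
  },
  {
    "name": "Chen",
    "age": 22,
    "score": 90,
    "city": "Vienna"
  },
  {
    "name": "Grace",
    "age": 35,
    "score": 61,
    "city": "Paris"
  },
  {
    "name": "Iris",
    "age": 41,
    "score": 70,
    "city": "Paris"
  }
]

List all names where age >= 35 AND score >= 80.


Checking both conditions:
  Carol (age=46, score=95) -> YES
  Frank (age=37, score=76) -> no
  Diana (age=33, score=62) -> no
  Bea (age=61, score=96) -> YES
  Yara (age=32, score=67) -> no
  Chen (age=22, score=90) -> no
  Grace (age=35, score=61) -> no
  Iris (age=41, score=70) -> no


ANSWER: Carol, Bea


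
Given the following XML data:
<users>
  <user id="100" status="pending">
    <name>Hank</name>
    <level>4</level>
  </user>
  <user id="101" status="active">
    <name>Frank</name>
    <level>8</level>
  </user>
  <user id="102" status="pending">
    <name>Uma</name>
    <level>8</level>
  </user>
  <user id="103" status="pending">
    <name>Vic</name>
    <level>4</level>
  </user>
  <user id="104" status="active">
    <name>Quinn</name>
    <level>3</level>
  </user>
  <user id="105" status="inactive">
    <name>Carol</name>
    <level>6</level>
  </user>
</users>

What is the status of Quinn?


Finding user with name = Quinn
user id="104" status="active"

ANSWER: active


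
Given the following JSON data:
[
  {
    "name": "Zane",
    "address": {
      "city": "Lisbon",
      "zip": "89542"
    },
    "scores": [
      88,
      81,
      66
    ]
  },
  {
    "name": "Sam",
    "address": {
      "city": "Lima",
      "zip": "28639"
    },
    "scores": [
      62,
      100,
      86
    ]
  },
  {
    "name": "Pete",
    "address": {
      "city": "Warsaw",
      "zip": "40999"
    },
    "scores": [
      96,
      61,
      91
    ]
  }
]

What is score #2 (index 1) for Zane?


Path: records[0].scores[1]
Value: 81

ANSWER: 81


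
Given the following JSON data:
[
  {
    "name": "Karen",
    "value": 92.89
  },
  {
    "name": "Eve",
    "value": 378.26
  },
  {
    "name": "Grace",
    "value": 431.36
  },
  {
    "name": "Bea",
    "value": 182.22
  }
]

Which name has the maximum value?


Comparing values:
  Karen: 92.89
  Eve: 378.26
  Grace: 431.36
  Bea: 182.22
Maximum: Grace (431.36)

ANSWER: Grace


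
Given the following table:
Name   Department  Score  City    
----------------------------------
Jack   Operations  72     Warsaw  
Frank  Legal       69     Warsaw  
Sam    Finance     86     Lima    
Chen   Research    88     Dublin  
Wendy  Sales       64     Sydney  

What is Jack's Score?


Row 1: Jack
Score = 72

ANSWER: 72


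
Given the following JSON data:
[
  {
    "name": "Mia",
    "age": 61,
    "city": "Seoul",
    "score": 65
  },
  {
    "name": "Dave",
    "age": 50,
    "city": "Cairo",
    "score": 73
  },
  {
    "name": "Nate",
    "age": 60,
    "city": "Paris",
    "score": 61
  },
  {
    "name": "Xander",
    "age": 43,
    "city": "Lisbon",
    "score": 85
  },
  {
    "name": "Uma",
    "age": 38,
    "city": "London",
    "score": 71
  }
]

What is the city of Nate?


Looking up record where name = Nate
Record index: 2
Field 'city' = Paris

ANSWER: Paris


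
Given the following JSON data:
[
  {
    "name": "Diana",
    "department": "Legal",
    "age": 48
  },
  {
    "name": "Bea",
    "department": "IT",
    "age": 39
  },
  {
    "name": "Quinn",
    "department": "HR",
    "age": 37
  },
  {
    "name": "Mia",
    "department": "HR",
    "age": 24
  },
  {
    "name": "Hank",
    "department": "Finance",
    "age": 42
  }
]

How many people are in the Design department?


Scanning records for department = Design
  No matches found
Count: 0

ANSWER: 0


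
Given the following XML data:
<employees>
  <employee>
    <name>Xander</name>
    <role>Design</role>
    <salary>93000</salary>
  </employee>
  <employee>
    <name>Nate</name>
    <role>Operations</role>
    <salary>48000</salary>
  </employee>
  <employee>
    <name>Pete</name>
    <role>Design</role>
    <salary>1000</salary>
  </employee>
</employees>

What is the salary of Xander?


Searching for <employee> with <name>Xander</name>
Found at position 1
<salary>93000</salary>

ANSWER: 93000


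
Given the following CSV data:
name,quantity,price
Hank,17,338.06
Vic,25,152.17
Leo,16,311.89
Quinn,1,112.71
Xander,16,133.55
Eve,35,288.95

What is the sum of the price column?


Values in 'price' column:
  Row 1: 338.06
  Row 2: 152.17
  Row 3: 311.89
  Row 4: 112.71
  Row 5: 133.55
  Row 6: 288.95
Sum = 338.06 + 152.17 + 311.89 + 112.71 + 133.55 + 288.95 = 1337.33

ANSWER: 1337.33


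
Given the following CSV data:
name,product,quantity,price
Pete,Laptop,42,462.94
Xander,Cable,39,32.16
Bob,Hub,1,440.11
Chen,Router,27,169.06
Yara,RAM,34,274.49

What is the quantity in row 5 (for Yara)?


Row 5: Yara
Column 'quantity' = 34

ANSWER: 34


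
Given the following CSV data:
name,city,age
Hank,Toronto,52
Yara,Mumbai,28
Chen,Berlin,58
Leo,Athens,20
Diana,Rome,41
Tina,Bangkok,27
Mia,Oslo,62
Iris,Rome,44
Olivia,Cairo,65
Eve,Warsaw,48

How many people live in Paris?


Scanning city column for 'Paris':
Total matches: 0

ANSWER: 0


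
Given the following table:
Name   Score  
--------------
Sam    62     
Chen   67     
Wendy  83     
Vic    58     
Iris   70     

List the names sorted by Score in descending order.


Sorting by Score (descending):
  Wendy: 83
  Iris: 70
  Chen: 67
  Sam: 62
  Vic: 58


ANSWER: Wendy, Iris, Chen, Sam, Vic


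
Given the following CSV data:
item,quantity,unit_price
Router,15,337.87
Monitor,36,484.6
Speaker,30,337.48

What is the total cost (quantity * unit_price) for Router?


Row: Router
quantity = 15
unit_price = 337.87
total = 15 * 337.87 = 5068.05

ANSWER: 5068.05


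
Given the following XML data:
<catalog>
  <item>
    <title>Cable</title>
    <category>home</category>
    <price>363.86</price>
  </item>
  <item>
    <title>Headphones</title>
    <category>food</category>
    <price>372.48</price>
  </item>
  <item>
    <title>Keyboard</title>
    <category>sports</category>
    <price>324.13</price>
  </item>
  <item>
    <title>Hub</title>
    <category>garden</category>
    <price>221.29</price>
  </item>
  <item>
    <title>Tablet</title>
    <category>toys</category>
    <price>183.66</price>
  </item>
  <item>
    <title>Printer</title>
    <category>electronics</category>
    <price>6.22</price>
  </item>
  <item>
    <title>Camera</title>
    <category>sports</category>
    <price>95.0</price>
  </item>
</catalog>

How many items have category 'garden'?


Scanning <item> elements for <category>garden</category>:
  Item 4: Hub -> MATCH
Count: 1

ANSWER: 1


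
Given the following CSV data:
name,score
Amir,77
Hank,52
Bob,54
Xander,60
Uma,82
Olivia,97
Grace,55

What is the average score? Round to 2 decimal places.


Scores: 77, 52, 54, 60, 82, 97, 55
Sum = 477
Count = 7
Average = 477 / 7 = 68.14

ANSWER: 68.14


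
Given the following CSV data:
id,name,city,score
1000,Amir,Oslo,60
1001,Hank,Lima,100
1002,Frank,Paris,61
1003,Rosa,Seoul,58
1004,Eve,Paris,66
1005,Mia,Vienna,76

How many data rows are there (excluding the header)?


Counting rows (excluding header):
Header: id,name,city,score
Data rows: 6

ANSWER: 6


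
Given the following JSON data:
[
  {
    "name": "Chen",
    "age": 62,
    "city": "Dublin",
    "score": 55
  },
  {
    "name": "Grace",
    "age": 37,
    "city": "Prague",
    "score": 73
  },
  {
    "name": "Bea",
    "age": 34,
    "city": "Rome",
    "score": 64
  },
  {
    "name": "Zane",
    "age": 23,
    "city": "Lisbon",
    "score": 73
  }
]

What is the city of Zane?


Looking up record where name = Zane
Record index: 3
Field 'city' = Lisbon

ANSWER: Lisbon


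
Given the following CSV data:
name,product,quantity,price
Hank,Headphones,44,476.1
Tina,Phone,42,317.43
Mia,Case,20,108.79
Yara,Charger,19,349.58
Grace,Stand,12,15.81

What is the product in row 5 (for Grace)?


Row 5: Grace
Column 'product' = Stand

ANSWER: Stand


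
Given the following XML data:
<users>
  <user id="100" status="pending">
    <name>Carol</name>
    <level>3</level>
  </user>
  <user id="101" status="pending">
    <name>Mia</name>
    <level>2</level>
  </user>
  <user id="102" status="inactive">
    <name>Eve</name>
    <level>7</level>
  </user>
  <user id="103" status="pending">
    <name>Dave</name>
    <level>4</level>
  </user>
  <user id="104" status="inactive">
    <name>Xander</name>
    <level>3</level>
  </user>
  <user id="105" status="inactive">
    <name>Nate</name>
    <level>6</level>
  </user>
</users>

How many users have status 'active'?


Counting users with status='active':
Count: 0

ANSWER: 0


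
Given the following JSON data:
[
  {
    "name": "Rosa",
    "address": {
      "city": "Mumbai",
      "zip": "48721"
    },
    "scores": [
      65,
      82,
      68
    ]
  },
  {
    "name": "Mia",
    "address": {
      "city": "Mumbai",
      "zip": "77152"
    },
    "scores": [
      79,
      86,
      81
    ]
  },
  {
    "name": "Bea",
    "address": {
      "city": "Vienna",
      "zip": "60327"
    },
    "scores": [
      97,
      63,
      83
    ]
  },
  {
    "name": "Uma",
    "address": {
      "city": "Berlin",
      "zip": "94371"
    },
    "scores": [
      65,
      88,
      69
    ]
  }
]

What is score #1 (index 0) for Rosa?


Path: records[0].scores[0]
Value: 65

ANSWER: 65


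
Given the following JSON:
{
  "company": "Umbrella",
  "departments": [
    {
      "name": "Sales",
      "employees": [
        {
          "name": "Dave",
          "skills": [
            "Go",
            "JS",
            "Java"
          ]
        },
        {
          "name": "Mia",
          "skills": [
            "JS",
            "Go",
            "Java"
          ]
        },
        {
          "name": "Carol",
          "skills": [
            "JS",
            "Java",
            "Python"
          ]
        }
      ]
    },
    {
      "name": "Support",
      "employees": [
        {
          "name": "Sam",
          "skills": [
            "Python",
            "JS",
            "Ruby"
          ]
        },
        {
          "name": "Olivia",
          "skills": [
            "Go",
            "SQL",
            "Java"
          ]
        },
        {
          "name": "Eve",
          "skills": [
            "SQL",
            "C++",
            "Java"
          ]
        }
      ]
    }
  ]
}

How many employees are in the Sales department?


Path: departments[0].employees
Count: 3

ANSWER: 3


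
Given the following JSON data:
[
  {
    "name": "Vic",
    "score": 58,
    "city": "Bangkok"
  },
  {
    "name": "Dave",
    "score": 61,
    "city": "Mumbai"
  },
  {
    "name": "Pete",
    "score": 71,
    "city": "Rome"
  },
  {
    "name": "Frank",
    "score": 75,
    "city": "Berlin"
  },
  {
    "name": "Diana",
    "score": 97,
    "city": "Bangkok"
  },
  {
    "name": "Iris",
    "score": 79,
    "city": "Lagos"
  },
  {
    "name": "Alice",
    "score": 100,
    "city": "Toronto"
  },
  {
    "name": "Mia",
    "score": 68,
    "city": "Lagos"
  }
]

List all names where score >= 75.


Filtering records where score >= 75:
  Vic (score=58) -> no
  Dave (score=61) -> no
  Pete (score=71) -> no
  Frank (score=75) -> YES
  Diana (score=97) -> YES
  Iris (score=79) -> YES
  Alice (score=100) -> YES
  Mia (score=68) -> no


ANSWER: Frank, Diana, Iris, Alice


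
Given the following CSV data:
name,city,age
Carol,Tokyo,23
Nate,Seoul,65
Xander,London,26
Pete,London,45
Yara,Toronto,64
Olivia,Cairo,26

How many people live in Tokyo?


Scanning city column for 'Tokyo':
  Row 1: Carol -> MATCH
Total matches: 1

ANSWER: 1


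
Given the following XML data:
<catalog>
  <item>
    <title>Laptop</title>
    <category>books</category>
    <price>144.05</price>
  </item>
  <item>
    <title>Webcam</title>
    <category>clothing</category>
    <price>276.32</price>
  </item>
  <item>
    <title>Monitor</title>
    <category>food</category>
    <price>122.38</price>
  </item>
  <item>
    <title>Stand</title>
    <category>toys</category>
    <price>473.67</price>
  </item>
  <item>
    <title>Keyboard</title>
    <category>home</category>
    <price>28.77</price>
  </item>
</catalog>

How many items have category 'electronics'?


Scanning <item> elements for <category>electronics</category>:
Count: 0

ANSWER: 0


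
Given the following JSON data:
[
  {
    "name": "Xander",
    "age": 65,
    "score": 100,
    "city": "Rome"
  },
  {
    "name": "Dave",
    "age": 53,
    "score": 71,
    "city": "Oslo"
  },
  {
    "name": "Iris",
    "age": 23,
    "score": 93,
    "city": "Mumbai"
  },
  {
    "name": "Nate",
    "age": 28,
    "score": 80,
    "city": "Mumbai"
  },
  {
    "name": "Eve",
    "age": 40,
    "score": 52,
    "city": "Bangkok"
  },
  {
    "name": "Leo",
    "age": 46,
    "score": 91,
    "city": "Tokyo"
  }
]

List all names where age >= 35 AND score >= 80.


Checking both conditions:
  Xander (age=65, score=100) -> YES
  Dave (age=53, score=71) -> no
  Iris (age=23, score=93) -> no
  Nate (age=28, score=80) -> no
  Eve (age=40, score=52) -> no
  Leo (age=46, score=91) -> YES


ANSWER: Xander, Leo


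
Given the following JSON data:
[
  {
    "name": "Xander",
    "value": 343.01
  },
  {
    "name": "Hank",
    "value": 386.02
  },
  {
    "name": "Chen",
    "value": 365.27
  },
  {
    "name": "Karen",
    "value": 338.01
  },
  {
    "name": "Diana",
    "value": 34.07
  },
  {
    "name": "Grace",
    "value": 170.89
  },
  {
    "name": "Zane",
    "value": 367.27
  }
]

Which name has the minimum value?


Comparing values:
  Xander: 343.01
  Hank: 386.02
  Chen: 365.27
  Karen: 338.01
  Diana: 34.07
  Grace: 170.89
  Zane: 367.27
Minimum: Diana (34.07)

ANSWER: Diana


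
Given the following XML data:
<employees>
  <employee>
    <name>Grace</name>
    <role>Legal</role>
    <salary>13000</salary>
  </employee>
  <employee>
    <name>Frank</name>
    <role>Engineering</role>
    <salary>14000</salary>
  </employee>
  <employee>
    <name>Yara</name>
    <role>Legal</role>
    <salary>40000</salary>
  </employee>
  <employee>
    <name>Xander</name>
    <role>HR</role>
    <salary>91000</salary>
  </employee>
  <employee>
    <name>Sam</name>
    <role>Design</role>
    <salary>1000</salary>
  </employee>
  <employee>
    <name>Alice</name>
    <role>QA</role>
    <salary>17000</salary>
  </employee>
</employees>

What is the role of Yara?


Searching for <employee> with <name>Yara</name>
Found at position 3
<role>Legal</role>

ANSWER: Legal


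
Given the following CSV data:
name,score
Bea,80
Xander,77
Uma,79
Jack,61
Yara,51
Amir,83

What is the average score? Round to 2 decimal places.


Scores: 80, 77, 79, 61, 51, 83
Sum = 431
Count = 6
Average = 431 / 6 = 71.83

ANSWER: 71.83


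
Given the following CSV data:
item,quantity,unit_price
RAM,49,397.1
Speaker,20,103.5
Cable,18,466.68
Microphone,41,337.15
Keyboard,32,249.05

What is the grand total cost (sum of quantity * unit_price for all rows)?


Computing row totals:
  RAM: 49 * 397.1 = 19457.9
  Speaker: 20 * 103.5 = 2070.0
  Cable: 18 * 466.68 = 8400.24
  Microphone: 41 * 337.15 = 13823.15
  Keyboard: 32 * 249.05 = 7969.6
Grand total = 19457.9 + 2070.0 + 8400.24 + 13823.15 + 7969.6 = 51720.89

ANSWER: 51720.89


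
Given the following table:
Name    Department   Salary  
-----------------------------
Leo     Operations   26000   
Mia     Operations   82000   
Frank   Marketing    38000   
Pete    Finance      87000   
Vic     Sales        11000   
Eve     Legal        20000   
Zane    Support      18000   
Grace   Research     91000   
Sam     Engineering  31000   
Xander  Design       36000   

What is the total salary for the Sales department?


Sales department members:
  Vic: 11000
Total = 11000 = 11000

ANSWER: 11000


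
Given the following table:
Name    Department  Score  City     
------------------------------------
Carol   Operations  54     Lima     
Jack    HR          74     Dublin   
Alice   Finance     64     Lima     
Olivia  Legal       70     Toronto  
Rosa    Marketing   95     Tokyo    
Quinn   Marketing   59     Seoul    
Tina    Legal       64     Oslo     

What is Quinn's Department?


Row 6: Quinn
Department = Marketing

ANSWER: Marketing


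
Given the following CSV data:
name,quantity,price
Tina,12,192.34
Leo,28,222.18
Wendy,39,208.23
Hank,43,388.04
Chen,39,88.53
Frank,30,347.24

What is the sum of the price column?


Values in 'price' column:
  Row 1: 192.34
  Row 2: 222.18
  Row 3: 208.23
  Row 4: 388.04
  Row 5: 88.53
  Row 6: 347.24
Sum = 192.34 + 222.18 + 208.23 + 388.04 + 88.53 + 347.24 = 1446.56

ANSWER: 1446.56


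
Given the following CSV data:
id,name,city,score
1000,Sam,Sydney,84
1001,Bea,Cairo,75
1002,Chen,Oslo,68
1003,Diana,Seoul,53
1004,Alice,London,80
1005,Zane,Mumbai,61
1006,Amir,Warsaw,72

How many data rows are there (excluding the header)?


Counting rows (excluding header):
Header: id,name,city,score
Data rows: 7

ANSWER: 7


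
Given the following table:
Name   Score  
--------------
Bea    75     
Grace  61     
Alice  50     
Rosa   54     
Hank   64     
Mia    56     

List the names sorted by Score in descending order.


Sorting by Score (descending):
  Bea: 75
  Hank: 64
  Grace: 61
  Mia: 56
  Rosa: 54
  Alice: 50


ANSWER: Bea, Hank, Grace, Mia, Rosa, Alice


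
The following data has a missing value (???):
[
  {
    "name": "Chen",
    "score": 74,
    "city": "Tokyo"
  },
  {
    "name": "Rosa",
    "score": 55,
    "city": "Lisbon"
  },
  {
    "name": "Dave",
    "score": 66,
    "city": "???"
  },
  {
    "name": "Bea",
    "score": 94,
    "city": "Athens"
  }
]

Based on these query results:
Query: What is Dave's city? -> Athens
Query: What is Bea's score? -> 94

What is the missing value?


The missing value is Dave's city
From query: Dave's city = Athens

ANSWER: Athens


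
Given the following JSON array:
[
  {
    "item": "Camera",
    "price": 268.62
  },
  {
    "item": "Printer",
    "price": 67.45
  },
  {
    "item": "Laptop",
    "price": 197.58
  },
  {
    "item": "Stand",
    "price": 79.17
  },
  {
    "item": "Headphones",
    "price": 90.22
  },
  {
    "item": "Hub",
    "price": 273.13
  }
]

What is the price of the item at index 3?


Array index 3 -> Stand
price = 79.17

ANSWER: 79.17


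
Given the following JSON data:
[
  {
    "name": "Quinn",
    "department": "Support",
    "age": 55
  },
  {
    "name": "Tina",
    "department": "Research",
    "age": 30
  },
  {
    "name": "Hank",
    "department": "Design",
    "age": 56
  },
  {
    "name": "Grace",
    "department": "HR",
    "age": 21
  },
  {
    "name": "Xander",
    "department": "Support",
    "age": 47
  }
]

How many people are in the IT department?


Scanning records for department = IT
  No matches found
Count: 0

ANSWER: 0


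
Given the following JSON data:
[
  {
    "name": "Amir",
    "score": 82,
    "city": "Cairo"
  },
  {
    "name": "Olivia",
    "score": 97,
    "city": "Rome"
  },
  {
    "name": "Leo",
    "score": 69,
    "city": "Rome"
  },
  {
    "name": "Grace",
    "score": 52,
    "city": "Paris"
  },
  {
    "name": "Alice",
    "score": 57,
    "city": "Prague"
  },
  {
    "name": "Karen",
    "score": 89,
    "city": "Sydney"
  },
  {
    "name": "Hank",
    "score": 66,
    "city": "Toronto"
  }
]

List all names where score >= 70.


Filtering records where score >= 70:
  Amir (score=82) -> YES
  Olivia (score=97) -> YES
  Leo (score=69) -> no
  Grace (score=52) -> no
  Alice (score=57) -> no
  Karen (score=89) -> YES
  Hank (score=66) -> no


ANSWER: Amir, Olivia, Karen


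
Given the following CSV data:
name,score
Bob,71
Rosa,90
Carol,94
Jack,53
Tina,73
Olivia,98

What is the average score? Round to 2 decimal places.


Scores: 71, 90, 94, 53, 73, 98
Sum = 479
Count = 6
Average = 479 / 6 = 79.83

ANSWER: 79.83


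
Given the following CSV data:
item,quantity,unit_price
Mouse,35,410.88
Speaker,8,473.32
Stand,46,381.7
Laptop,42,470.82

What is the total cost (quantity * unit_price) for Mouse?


Row: Mouse
quantity = 35
unit_price = 410.88
total = 35 * 410.88 = 14380.8

ANSWER: 14380.8


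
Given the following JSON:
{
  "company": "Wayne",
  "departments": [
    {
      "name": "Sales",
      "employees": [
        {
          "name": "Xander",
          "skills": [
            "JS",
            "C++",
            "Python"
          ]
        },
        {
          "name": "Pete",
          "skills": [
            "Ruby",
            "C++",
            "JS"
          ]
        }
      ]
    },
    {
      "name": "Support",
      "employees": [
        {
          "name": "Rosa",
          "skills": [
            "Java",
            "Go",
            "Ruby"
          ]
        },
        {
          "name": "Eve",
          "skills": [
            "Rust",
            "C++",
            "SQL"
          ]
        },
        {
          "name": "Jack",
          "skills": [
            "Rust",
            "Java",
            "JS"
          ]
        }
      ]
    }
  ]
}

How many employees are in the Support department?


Path: departments[1].employees
Count: 3

ANSWER: 3


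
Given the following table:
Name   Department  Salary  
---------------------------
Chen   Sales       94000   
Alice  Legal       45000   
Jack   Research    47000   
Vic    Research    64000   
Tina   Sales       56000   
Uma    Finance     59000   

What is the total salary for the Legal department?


Legal department members:
  Alice: 45000
Total = 45000 = 45000

ANSWER: 45000


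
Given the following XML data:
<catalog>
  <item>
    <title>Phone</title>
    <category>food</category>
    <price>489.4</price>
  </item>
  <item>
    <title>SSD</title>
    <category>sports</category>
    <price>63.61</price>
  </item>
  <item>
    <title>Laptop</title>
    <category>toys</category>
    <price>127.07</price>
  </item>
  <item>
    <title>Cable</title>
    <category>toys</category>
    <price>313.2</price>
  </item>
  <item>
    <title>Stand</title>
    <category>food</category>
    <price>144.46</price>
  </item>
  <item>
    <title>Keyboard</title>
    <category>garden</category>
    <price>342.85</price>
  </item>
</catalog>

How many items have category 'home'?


Scanning <item> elements for <category>home</category>:
Count: 0

ANSWER: 0


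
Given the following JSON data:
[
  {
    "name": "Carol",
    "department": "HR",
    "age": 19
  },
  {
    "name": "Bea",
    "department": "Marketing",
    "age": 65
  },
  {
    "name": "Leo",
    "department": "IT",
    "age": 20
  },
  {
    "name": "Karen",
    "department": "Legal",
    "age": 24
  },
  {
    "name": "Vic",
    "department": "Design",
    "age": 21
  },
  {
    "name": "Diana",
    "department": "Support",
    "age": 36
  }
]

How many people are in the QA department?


Scanning records for department = QA
  No matches found
Count: 0

ANSWER: 0


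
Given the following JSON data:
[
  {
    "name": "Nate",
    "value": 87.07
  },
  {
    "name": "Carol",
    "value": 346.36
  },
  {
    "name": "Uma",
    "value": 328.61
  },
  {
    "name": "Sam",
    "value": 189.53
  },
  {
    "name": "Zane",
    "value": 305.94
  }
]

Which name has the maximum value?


Comparing values:
  Nate: 87.07
  Carol: 346.36
  Uma: 328.61
  Sam: 189.53
  Zane: 305.94
Maximum: Carol (346.36)

ANSWER: Carol


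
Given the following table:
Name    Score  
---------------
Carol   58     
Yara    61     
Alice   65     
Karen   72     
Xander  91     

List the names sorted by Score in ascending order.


Sorting by Score (ascending):
  Carol: 58
  Yara: 61
  Alice: 65
  Karen: 72
  Xander: 91


ANSWER: Carol, Yara, Alice, Karen, Xander


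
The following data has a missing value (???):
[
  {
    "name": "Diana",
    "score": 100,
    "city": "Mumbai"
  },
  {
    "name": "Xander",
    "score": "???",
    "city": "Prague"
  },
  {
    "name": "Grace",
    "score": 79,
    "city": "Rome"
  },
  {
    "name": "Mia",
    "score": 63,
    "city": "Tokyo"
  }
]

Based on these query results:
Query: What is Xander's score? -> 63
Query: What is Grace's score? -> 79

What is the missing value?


The missing value is Xander's score
From query: Xander's score = 63

ANSWER: 63


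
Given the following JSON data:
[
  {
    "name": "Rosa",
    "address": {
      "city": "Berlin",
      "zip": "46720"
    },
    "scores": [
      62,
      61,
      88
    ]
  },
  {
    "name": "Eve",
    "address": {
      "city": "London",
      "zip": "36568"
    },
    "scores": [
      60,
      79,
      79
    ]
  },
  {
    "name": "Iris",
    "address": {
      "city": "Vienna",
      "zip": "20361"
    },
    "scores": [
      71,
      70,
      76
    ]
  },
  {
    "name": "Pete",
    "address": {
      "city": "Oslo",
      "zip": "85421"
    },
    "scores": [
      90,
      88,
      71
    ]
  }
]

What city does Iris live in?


Path: records[2].address.city
Value: Vienna

ANSWER: Vienna


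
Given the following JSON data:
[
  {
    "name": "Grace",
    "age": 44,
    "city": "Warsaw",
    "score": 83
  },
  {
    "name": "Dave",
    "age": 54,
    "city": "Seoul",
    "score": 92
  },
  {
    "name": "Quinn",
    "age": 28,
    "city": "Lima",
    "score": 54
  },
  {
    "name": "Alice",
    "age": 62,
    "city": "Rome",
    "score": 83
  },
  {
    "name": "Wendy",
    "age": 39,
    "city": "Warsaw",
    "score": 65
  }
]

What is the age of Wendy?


Looking up record where name = Wendy
Record index: 4
Field 'age' = 39

ANSWER: 39


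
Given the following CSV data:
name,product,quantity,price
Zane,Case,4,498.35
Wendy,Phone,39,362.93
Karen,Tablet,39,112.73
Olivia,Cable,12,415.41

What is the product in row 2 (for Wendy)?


Row 2: Wendy
Column 'product' = Phone

ANSWER: Phone
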